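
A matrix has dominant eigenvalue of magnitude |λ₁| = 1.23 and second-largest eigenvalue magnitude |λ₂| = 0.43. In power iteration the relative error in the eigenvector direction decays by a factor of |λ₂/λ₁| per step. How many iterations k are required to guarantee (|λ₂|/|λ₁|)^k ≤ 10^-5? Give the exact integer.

11

|λ₂/λ₁| = 0.43/1.23 = 0.34959
Need k ≥ ln(10^-5) / ln(0.34959) = -11.5129 / -1.0510 ≈ 10.954
Smallest integer k satisfying the bound: 11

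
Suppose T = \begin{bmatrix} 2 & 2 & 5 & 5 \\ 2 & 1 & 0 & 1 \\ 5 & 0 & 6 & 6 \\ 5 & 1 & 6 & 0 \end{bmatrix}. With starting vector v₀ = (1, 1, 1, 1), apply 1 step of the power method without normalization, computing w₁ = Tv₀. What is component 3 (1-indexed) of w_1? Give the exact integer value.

w1 = Tv₀ = (14, 4, 17, 12)
The requested component of w1 is 17.

17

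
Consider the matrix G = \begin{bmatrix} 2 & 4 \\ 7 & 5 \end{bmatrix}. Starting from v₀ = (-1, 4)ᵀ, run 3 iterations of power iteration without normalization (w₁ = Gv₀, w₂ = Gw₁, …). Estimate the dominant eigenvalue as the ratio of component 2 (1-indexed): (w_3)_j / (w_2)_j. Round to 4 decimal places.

8.4356

w1 = Gv₀ = (2·(-1) + 4·4; 7·(-1) + 5·4) = (14, 13)
w2 = Gw1 = (2·14 + 4·13; 7·14 + 5·13) = (80, 163)
w3 = Gw2 = (812, 1375)
Ratio at component: 1375 / 163 = 8.4356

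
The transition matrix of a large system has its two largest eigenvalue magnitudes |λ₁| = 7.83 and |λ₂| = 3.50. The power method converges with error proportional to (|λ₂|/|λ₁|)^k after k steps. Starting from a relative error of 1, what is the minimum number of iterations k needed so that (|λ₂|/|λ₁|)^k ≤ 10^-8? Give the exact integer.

|λ₂/λ₁| = 3.50/7.83 = 0.44700
Need k ≥ ln(10^-8) / ln(0.44700) = -18.4207 / -0.8052 ≈ 22.877
Smallest integer k satisfying the bound: 23

23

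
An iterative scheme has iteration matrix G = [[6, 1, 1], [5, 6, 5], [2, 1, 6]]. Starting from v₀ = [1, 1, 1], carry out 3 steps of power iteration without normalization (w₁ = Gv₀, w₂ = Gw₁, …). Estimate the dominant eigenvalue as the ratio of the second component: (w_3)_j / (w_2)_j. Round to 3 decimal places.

w1 = Gv₀ = (6·1 + 1·1 + 1·1; 5·1 + 6·1 + 5·1; 2·1 + 1·1 + 6·1) = (8, 16, 9)
w2 = Gw1 = (6·8 + 1·16 + 1·9; 5·8 + 6·16 + 5·9; 2·8 + 1·16 + 6·9) = (73, 181, 86)
w3 = Gw2 = (705, 1881, 843)
Ratio at component: 1881 / 181 = 10.392

10.392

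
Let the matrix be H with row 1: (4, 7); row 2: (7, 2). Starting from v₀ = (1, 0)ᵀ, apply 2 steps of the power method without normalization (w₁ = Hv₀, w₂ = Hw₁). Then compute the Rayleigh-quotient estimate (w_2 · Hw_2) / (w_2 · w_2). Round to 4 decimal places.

w1 = Hv₀ = (4·1 + 7·0; 7·1 + 2·0) = (4, 7)
w2 = Hw1 = (4·4 + 7·7; 7·4 + 2·7) = (65, 42)
Hw2 = (554, 539)
w2·Hw2 = 65·554 + 42·539 = 58648; w2·w2 = 65·65 + 42·42 = 5989
λ ≈ 58648/5989 = 9.7926

9.7926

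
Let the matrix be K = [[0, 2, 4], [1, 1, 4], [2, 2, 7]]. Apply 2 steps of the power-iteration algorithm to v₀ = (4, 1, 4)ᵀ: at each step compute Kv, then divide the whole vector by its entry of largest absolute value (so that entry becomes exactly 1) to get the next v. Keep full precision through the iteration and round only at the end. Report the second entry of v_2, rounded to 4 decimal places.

0.5552

Kv0 = (18.00000, 21.00000, 38.00000); divide by 38.00000 → v1 = (0.47368, 0.55263, 1.00000)
Kv1 = (5.10526, 5.02632, 9.05263); divide by 9.05263 → v2 = (0.56395, 0.55523, 1.00000)
Requested entry of v2: 191/344 = 0.5552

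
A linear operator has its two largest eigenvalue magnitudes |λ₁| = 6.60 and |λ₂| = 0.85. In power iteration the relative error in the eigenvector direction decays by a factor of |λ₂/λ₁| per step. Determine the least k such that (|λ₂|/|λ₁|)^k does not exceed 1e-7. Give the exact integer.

|λ₂/λ₁| = 0.85/6.60 = 0.12879
Need k ≥ ln(1e-7) / ln(0.12879) = -16.1181 / -2.0496 ≈ 7.864
Smallest integer k satisfying the bound: 8

8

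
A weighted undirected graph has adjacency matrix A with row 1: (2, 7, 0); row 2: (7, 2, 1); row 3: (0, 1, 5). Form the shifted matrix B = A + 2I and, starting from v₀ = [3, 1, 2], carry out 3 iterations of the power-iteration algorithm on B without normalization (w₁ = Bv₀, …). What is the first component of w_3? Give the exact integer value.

B = A + 2I has rows (4, 7, 0); (7, 4, 1); (0, 1, 7)
w1 = Bv₀ = (19, 27, 15)
w2 = Bw1 = (265, 256, 132)
w3 = Bw2 = (2852, 3011, 1180)
Requested component of w3: 2852

2852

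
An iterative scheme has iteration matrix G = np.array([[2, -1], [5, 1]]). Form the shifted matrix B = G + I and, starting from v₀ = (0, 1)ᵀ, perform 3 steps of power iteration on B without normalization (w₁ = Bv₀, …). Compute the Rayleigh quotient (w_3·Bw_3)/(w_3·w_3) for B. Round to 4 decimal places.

3.8465

B = G + I has rows (3, -1); (5, 2)
w1 = Bv₀ = (-1, 2)
w2 = Bw1 = (-5, -1)
w3 = Bw2 = (-14, -27)
Bw3 = (-15, -124)
w3·Bw3 = 3558; w3·w3 = 925; μ ≈ 3558/925 = 3.8465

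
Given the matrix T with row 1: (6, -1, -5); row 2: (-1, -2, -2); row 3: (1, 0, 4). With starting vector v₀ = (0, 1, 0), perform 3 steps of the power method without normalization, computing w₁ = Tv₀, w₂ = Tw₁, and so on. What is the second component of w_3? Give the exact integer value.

-4

w1 = Tv₀ = (6·0 + (-1)·1 + (-5)·0; (-1)·0 + (-2)·1 + (-2)·0; 1·0 + 0·1 + 4·0) = (-1, -2, 0)
w2 = Tw1 = (6·(-1) + (-1)·(-2) + (-5)·0; (-1)·(-1) + (-2)·(-2) + (-2)·0; 1·(-1) + 0·(-2) + 4·0) = (-4, 5, -1)
w3 = Tw2 = (-24, -4, -8)
The requested component of w3 is -4.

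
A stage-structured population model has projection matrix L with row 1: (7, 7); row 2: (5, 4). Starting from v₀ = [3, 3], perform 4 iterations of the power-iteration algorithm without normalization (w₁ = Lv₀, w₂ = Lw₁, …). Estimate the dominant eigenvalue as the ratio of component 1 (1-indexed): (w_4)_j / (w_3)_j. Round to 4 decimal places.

11.6030

w1 = Lv₀ = (7·3 + 7·3; 5·3 + 4·3) = (42, 27)
w2 = Lw1 = (7·42 + 7·27; 5·42 + 4·27) = (483, 318)
w3 = Lw2 = (5607, 3687)
w4 = Lw3 = (65058, 42783)
Ratio at component: 65058 / 5607 = 11.6030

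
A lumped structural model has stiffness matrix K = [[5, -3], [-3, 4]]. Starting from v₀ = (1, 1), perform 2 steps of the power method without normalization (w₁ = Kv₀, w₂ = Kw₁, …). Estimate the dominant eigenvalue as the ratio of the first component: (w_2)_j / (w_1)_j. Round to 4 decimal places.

λ ≈ 3.5000

w1 = Kv₀ = (2, 1)
w2 = Kw1 = (7, -2)
Ratio at component: 7 / 2 = 3.5000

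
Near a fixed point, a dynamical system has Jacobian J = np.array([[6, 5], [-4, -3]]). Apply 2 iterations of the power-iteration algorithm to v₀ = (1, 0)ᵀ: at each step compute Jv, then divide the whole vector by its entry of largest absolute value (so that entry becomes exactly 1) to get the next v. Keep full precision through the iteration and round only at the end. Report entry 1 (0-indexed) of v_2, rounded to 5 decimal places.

-0.75000

Jv0 = (6.000000, -4.000000); divide by 6.000000 → v1 = (1.000000, -0.666667)
Jv1 = (2.666667, -2.000000); divide by 2.666667 → v2 = (1.000000, -0.750000)
Requested entry of v2: -12/16 = -0.75000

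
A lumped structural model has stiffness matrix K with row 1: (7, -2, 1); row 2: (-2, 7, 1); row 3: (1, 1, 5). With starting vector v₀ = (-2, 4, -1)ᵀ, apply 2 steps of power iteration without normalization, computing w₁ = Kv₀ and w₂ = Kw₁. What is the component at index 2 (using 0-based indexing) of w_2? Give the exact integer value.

w1 = Kv₀ = (7·(-2) + (-2)·4 + 1·(-1); (-2)·(-2) + 7·4 + 1·(-1); 1·(-2) + 1·4 + 5·(-1)) = (-23, 31, -3)
w2 = Kw1 = (7·(-23) + (-2)·31 + 1·(-3); (-2)·(-23) + 7·31 + 1·(-3); 1·(-23) + 1·31 + 5·(-3)) = (-226, 260, -7)
The requested component of w2 is -7.

-7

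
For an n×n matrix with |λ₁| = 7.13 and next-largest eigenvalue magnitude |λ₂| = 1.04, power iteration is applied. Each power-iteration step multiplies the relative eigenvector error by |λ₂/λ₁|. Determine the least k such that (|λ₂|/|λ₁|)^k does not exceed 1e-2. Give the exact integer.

3

|λ₂/λ₁| = 1.04/7.13 = 0.14586
Need k ≥ ln(1e-2) / ln(0.14586) = -4.6052 / -1.9251 ≈ 2.392
Smallest integer k satisfying the bound: 3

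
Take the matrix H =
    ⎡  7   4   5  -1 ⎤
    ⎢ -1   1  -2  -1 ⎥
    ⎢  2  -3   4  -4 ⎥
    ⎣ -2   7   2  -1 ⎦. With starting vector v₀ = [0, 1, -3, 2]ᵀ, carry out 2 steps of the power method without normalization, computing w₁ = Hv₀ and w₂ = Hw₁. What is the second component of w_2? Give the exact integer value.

w1 = Hv₀ = (-13, 5, -23, -1)
w2 = Hw1 = (-185, 65, -129, 16)
The requested component of w2 is 65.

65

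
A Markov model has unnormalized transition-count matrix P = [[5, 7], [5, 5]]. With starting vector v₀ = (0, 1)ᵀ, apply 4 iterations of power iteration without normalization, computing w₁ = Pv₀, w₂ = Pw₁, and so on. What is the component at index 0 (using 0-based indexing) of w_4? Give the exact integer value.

8400

w1 = Pv₀ = (7, 5)
w2 = Pw1 = (70, 60)
w3 = Pw2 = (770, 650)
w4 = Pw3 = (8400, 7100)
The requested component of w4 is 8400.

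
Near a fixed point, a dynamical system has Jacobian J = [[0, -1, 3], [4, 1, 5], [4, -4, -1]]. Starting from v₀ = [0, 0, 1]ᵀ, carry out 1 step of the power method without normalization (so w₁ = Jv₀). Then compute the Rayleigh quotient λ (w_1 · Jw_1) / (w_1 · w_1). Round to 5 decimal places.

w1 = Jv₀ = (3, 5, -1)
Jw1 = (-8, 12, -7)
w1·Jw1 = 3·(-8) + 5·12 + (-1)·(-7) = 43; w1·w1 = 3·3 + 5·5 + (-1)·(-1) = 35
λ ≈ 43/35 = 1.22857

λ ≈ 1.22857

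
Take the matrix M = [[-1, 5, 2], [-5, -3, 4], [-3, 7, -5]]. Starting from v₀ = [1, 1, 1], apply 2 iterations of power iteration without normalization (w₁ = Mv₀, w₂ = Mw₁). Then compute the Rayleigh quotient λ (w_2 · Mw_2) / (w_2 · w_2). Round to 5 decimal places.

-0.63310

w1 = Mv₀ = (6, -4, -1)
w2 = Mw1 = (-28, -22, -41)
Mw2 = (-164, 42, 135)
w2·Mw2 = (-28)·(-164) + (-22)·42 + (-41)·135 = -1867; w2·w2 = (-28)·(-28) + (-22)·(-22) + (-41)·(-41) = 2949
λ ≈ -1867/2949 = -0.63310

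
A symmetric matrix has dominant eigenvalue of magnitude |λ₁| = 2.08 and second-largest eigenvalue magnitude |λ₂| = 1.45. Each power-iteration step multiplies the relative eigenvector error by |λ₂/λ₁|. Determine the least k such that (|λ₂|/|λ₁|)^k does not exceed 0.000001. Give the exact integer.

|λ₂/λ₁| = 1.45/2.08 = 0.69712
Need k ≥ ln(0.000001) / ln(0.69712) = -13.8155 / -0.3608 ≈ 38.291
Smallest integer k satisfying the bound: 39

39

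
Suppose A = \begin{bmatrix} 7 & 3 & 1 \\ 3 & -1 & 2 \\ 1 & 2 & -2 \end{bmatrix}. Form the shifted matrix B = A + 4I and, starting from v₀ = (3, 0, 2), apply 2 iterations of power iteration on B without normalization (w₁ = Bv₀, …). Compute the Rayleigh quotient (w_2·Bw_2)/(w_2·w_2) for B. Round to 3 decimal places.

12.249

B = A + 4I has rows (11, 3, 1); (3, 3, 2); (1, 2, 2)
w1 = Bv₀ = (11·3 + 3·0 + 1·2; 3·3 + 3·0 + 2·2; 1·3 + 2·0 + 2·2) = (35, 13, 7)
w2 = Bw1 = (11·35 + 3·13 + 1·7; 3·35 + 3·13 + 2·7; 1·35 + 2·13 + 2·7) = (431, 158, 75)
Bw2 = (5290, 1917, 897)
w2·Bw2 = 2650151; w2·w2 = 216350; μ ≈ 2650151/216350 = 12.249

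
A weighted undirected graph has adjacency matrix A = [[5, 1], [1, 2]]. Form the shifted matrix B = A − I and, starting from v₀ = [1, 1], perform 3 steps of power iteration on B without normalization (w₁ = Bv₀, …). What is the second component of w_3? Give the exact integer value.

B = A − I has rows (4, 1); (1, 1)
w1 = Bv₀ = (5, 2)
w2 = Bw1 = (22, 7)
w3 = Bw2 = (95, 29)
Requested component of w3: 29

29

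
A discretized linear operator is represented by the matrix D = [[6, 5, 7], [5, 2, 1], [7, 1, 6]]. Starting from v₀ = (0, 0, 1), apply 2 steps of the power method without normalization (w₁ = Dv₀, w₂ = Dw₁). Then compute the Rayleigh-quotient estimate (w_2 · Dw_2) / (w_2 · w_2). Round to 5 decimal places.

14.47175

w1 = Dv₀ = (6·0 + 5·0 + 7·1; 5·0 + 2·0 + 1·1; 7·0 + 1·0 + 6·1) = (7, 1, 6)
w2 = Dw1 = (6·7 + 5·1 + 7·6; 5·7 + 2·1 + 1·6; 7·7 + 1·1 + 6·6) = (89, 43, 86)
Dw2 = (1351, 617, 1182)
w2·Dw2 = 89·1351 + 43·617 + 86·1182 = 248422; w2·w2 = 89·89 + 43·43 + 86·86 = 17166
λ ≈ 248422/17166 = 14.47175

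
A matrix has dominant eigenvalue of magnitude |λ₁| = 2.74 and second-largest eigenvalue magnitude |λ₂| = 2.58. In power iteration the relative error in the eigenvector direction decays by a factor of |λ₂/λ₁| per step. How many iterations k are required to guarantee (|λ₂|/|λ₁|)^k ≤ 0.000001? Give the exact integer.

230

|λ₂/λ₁| = 2.58/2.74 = 0.94161
Need k ≥ ln(0.000001) / ln(0.94161) = -13.8155 / -0.0602 ≈ 229.614
Smallest integer k satisfying the bound: 230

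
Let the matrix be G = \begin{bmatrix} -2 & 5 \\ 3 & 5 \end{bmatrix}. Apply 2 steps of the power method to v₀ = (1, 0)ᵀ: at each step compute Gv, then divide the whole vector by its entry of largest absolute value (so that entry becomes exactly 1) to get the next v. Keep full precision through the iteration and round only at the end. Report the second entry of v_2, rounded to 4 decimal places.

Gv0 = (-2.00000, 3.00000); divide by 3.00000 → v1 = (-0.66667, 1.00000)
Gv1 = (6.33333, 3.00000); divide by 6.33333 → v2 = (1.00000, 0.47368)
Requested entry of v2: 9/19 = 0.4737

0.4737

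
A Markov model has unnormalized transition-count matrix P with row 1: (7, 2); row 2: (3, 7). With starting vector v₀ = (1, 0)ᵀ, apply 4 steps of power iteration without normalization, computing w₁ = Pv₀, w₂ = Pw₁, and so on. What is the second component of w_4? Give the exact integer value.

w1 = Pv₀ = (7, 3)
w2 = Pw1 = (55, 42)
w3 = Pw2 = (469, 459)
w4 = Pw3 = (4201, 4620)
The requested component of w4 is 4620.

4620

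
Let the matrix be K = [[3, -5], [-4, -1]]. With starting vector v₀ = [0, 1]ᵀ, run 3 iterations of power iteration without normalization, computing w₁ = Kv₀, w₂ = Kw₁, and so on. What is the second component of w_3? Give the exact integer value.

w1 = Kv₀ = (-5, -1)
w2 = Kw1 = (-10, 21)
w3 = Kw2 = (-135, 19)
The requested component of w3 is 19.

19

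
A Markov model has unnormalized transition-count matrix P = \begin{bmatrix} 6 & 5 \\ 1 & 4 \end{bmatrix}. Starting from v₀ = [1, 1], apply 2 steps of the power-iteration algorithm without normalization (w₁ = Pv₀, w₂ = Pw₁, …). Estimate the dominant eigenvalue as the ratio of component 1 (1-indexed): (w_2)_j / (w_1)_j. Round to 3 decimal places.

8.273

w1 = Pv₀ = (11, 5)
w2 = Pw1 = (91, 31)
Ratio at component: 91 / 11 = 8.273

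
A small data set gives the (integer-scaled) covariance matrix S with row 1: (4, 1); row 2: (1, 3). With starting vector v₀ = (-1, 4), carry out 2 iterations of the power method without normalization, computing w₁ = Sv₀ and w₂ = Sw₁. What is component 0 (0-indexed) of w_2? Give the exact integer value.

11

w1 = Sv₀ = (4·(-1) + 1·4; 1·(-1) + 3·4) = (0, 11)
w2 = Sw1 = (4·0 + 1·11; 1·0 + 3·11) = (11, 33)
The requested component of w2 is 11.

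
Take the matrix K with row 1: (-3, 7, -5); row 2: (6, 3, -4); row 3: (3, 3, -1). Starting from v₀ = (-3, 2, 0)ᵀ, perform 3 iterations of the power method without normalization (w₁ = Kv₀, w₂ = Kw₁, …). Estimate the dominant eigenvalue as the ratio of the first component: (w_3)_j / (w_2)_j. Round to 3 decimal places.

-7.478

w1 = Kv₀ = ((-3)·(-3) + 7·2 + (-5)·0; 6·(-3) + 3·2 + (-4)·0; 3·(-3) + 3·2 + (-1)·0) = (23, -12, -3)
w2 = Kw1 = ((-3)·23 + 7·(-12) + (-5)·(-3); 6·23 + 3·(-12) + (-4)·(-3); 3·23 + 3·(-12) + (-1)·(-3)) = (-138, 114, 36)
w3 = Kw2 = (1032, -630, -108)
Ratio at component: 1032 / -138 = -7.478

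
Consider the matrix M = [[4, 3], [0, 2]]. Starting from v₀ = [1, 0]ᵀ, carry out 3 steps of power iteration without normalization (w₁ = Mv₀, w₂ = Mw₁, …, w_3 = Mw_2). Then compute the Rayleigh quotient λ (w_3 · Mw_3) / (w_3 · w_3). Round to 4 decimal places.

4.0000

w1 = Mv₀ = (4, 0)
w2 = Mw1 = (16, 0)
w3 = Mw2 = (64, 0)
Mw3 = (256, 0)
w3·Mw3 = 64·256 + 0·0 = 16384; w3·w3 = 64·64 + 0·0 = 4096
λ ≈ 16384/4096 = 4.0000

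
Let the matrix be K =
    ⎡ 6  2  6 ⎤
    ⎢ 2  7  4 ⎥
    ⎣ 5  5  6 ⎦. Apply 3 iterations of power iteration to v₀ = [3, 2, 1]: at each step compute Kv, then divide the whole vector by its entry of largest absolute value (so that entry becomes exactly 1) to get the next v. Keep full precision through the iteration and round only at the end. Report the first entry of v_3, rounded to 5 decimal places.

Kv0 = (28.000000, 24.000000, 31.000000); divide by 31.000000 → v1 = (0.903226, 0.774194, 1.000000)
Kv1 = (12.967742, 11.225806, 14.387097); divide by 14.387097 → v2 = (0.901345, 0.780269, 1.000000)
Kv2 = (12.968610, 11.264574, 14.408072); divide by 14.408072 → v3 = (0.900093, 0.781824, 1.000000)
Requested entry of v3: 5784/6426 = 0.90009

0.90009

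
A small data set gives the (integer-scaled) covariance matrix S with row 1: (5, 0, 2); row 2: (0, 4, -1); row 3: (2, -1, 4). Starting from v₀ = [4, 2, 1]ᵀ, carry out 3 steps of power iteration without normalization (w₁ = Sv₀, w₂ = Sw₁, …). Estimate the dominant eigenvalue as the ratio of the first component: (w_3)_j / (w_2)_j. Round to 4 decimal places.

6.1846

w1 = Sv₀ = (22, 7, 10)
w2 = Sw1 = (130, 18, 77)
w3 = Sw2 = (804, -5, 550)
Ratio at component: 804 / 130 = 6.1846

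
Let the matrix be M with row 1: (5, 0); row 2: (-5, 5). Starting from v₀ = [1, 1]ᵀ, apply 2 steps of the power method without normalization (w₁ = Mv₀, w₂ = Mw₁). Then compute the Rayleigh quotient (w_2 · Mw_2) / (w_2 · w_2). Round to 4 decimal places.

7.5000

w1 = Mv₀ = (5·1 + 0·1; (-5)·1 + 5·1) = (5, 0)
w2 = Mw1 = (5·5 + 0·0; (-5)·5 + 5·0) = (25, -25)
Mw2 = (125, -250)
w2·Mw2 = 25·125 + (-25)·(-250) = 9375; w2·w2 = 25·25 + (-25)·(-25) = 1250
λ ≈ 9375/1250 = 7.5000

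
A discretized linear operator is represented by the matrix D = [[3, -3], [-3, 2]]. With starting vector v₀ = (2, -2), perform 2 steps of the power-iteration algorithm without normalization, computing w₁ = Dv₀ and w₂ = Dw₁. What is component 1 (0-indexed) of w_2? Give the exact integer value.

-56

w1 = Dv₀ = (12, -10)
w2 = Dw1 = (66, -56)
The requested component of w2 is -56.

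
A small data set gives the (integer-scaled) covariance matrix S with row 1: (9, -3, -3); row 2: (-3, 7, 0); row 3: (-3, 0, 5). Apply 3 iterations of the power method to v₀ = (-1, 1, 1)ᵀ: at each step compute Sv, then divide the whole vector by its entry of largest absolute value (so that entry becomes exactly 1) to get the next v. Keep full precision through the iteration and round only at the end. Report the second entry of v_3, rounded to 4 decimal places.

-0.5963

Sv0 = (-15.00000, 10.00000, 8.00000); divide by -15.00000 → v1 = (1.00000, -0.66667, -0.53333)
Sv1 = (12.60000, -7.66667, -5.66667); divide by 12.60000 → v2 = (1.00000, -0.60847, -0.44974)
Sv2 = (12.17460, -7.25926, -5.24868); divide by 12.17460 → v3 = (1.00000, -0.59626, -0.43112)
Requested entry of v3: 1372/-2301 = -0.5963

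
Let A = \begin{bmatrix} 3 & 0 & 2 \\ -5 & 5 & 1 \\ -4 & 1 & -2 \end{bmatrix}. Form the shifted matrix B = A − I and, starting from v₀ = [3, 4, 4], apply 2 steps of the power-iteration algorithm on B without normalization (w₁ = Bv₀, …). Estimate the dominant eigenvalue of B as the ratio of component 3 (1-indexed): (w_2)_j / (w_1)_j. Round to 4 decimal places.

B = A − I has rows (2, 0, 2); (-5, 4, 1); (-4, 1, -3)
w1 = Bv₀ = (2·3 + 0·4 + 2·4; (-5)·3 + 4·4 + 1·4; (-4)·3 + 1·4 + (-3)·4) = (14, 5, -20)
w2 = Bw1 = (2·14 + 0·5 + 2·(-20); (-5)·14 + 4·5 + 1·(-20); (-4)·14 + 1·5 + (-3)·(-20)) = (-12, -70, 9)
Ratio: 9/-20 = -0.4500

-0.4500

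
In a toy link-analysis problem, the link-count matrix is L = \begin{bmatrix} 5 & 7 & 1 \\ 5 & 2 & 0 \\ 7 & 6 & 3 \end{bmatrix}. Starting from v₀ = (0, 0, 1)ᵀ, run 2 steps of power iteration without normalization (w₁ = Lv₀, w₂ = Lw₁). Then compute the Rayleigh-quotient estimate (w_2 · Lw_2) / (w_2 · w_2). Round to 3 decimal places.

w1 = Lv₀ = (5·0 + 7·0 + 1·1; 5·0 + 2·0 + 0·1; 7·0 + 6·0 + 3·1) = (1, 0, 3)
w2 = Lw1 = (5·1 + 7·0 + 1·3; 5·1 + 2·0 + 0·3; 7·1 + 6·0 + 3·3) = (8, 5, 16)
Lw2 = (91, 50, 134)
w2·Lw2 = 8·91 + 5·50 + 16·134 = 3122; w2·w2 = 8·8 + 5·5 + 16·16 = 345
λ ≈ 3122/345 = 9.049

λ ≈ 9.049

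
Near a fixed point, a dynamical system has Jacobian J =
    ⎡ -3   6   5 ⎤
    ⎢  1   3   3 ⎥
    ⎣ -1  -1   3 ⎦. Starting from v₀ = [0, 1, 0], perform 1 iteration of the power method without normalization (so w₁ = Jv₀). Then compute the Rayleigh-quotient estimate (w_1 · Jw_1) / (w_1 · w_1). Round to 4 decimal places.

w1 = Jv₀ = ((-3)·0 + 6·1 + 5·0; 1·0 + 3·1 + 3·0; (-1)·0 + (-1)·1 + 3·0) = (6, 3, -1)
Jw1 = (-5, 12, -12)
w1·Jw1 = 6·(-5) + 3·12 + (-1)·(-12) = 18; w1·w1 = 6·6 + 3·3 + (-1)·(-1) = 46
λ ≈ 18/46 = 0.3913

0.3913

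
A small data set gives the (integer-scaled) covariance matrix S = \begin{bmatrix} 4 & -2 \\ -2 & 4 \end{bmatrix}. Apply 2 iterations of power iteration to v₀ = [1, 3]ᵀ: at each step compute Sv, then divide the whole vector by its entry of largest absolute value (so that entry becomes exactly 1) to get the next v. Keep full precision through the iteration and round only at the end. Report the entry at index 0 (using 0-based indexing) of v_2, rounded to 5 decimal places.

Sv0 = (-2.000000, 10.000000); divide by 10.000000 → v1 = (-0.200000, 1.000000)
Sv1 = (-2.800000, 4.400000); divide by 4.400000 → v2 = (-0.636364, 1.000000)
Requested entry of v2: -28/44 = -0.63636

-0.63636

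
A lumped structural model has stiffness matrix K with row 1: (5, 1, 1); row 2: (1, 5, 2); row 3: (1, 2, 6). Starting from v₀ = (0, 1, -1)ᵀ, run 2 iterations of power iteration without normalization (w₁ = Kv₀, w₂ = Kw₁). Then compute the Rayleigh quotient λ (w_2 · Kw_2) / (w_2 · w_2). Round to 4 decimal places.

w1 = Kv₀ = (0, 3, -4)
w2 = Kw1 = (-1, 7, -18)
Kw2 = (-16, -2, -95)
w2·Kw2 = (-1)·(-16) + 7·(-2) + (-18)·(-95) = 1712; w2·w2 = (-1)·(-1) + 7·7 + (-18)·(-18) = 374
λ ≈ 1712/374 = 4.5775

λ ≈ 4.5775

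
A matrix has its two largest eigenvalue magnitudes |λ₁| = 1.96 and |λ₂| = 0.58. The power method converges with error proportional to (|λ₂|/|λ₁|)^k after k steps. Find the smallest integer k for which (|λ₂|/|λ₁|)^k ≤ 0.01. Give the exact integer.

4

|λ₂/λ₁| = 0.58/1.96 = 0.29592
Need k ≥ ln(0.01) / ln(0.29592) = -4.6052 / -1.2177 ≈ 3.782
Smallest integer k satisfying the bound: 4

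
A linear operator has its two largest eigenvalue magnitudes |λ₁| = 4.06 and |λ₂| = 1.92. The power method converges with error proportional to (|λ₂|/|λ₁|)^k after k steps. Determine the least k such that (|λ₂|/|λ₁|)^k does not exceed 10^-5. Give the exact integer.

16

|λ₂/λ₁| = 1.92/4.06 = 0.47291
Need k ≥ ln(10^-5) / ln(0.47291) = -11.5129 / -0.7489 ≈ 15.374
Smallest integer k satisfying the bound: 16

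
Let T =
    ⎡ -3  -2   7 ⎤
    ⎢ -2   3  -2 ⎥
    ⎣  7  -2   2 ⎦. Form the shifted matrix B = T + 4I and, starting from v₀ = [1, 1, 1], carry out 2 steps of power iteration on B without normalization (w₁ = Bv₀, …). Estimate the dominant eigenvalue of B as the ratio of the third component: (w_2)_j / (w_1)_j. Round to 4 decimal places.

B = T + 4I has rows (1, -2, 7); (-2, 7, -2); (7, -2, 6)
w1 = Bv₀ = (6, 3, 11)
w2 = Bw1 = (77, -13, 102)
Ratio: 102/11 = 9.2727

μ ≈ 9.2727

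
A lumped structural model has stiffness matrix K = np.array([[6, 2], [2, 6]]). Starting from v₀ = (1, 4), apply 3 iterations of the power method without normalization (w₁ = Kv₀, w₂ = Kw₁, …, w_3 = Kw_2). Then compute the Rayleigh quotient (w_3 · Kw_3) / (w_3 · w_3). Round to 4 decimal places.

λ ≈ 7.9776

w1 = Kv₀ = (6·1 + 2·4; 2·1 + 6·4) = (14, 26)
w2 = Kw1 = (6·14 + 2·26; 2·14 + 6·26) = (136, 184)
w3 = Kw2 = (1184, 1376)
Kw3 = (9856, 10624)
w3·Kw3 = 1184·9856 + 1376·10624 = 26288128; w3·w3 = 1184·1184 + 1376·1376 = 3295232
λ ≈ 26288128/3295232 = 7.9776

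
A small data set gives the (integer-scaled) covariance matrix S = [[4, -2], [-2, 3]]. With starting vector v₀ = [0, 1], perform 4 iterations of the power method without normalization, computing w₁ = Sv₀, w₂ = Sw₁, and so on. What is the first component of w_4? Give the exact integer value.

w1 = Sv₀ = (4·0 + (-2)·1; (-2)·0 + 3·1) = (-2, 3)
w2 = Sw1 = (4·(-2) + (-2)·3; (-2)·(-2) + 3·3) = (-14, 13)
w3 = Sw2 = (-82, 67)
w4 = Sw3 = (-462, 365)
The requested component of w4 is -462.

-462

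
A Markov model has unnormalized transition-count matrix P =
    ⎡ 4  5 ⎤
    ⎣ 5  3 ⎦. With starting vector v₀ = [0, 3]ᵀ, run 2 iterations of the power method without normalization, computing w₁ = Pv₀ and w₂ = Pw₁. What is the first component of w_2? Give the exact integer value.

w1 = Pv₀ = (4·0 + 5·3; 5·0 + 3·3) = (15, 9)
w2 = Pw1 = (4·15 + 5·9; 5·15 + 3·9) = (105, 102)
The requested component of w2 is 105.

105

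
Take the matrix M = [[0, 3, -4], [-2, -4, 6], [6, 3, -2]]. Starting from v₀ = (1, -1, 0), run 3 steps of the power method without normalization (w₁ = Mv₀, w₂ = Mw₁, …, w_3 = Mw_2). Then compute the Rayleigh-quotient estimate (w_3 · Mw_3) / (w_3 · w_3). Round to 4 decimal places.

w1 = Mv₀ = (0·1 + 3·(-1) + (-4)·0; (-2)·1 + (-4)·(-1) + 6·0; 6·1 + 3·(-1) + (-2)·0) = (-3, 2, 3)
w2 = Mw1 = (0·(-3) + 3·2 + (-4)·3; (-2)·(-3) + (-4)·2 + 6·3; 6·(-3) + 3·2 + (-2)·3) = (-6, 16, -18)
w3 = Mw2 = (120, -160, 48)
Mw3 = (-672, 688, 144)
w3·Mw3 = 120·(-672) + (-160)·688 + 48·144 = -183808; w3·w3 = 120·120 + (-160)·(-160) + 48·48 = 42304
λ ≈ -183808/42304 = -4.3449

-4.3449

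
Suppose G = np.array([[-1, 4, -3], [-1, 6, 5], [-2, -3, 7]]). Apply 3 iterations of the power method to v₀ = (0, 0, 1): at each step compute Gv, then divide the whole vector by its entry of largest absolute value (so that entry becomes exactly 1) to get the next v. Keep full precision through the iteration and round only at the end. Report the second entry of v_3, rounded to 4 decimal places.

1.0000

Gv0 = (-3.00000, 5.00000, 7.00000); divide by 7.00000 → v1 = (-0.42857, 0.71429, 1.00000)
Gv1 = (0.28571, 9.71429, 5.71429); divide by 9.71429 → v2 = (0.02941, 1.00000, 0.58824)
Gv2 = (2.20588, 8.91176, 1.05882); divide by 8.91176 → v3 = (0.24752, 1.00000, 0.11881)
Requested entry of v3: 606/606 = 1.0000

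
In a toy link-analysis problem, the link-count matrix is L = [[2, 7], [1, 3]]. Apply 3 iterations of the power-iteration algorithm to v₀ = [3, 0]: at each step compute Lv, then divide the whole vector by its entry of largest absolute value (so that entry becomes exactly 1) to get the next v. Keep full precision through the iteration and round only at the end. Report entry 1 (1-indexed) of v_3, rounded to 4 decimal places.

Lv0 = (6.00000, 3.00000); divide by 6.00000 → v1 = (1.00000, 0.50000)
Lv1 = (5.50000, 2.50000); divide by 5.50000 → v2 = (1.00000, 0.45455)
Lv2 = (5.18182, 2.36364); divide by 5.18182 → v3 = (1.00000, 0.45614)
Requested entry of v3: 171/171 = 1.0000

1.0000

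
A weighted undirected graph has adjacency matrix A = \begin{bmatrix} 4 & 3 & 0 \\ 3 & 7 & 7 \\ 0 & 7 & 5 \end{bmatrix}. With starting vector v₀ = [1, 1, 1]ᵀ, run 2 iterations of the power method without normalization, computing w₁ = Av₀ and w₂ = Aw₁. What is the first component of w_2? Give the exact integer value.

w1 = Av₀ = (4·1 + 3·1 + 0·1; 3·1 + 7·1 + 7·1; 0·1 + 7·1 + 5·1) = (7, 17, 12)
w2 = Aw1 = (4·7 + 3·17 + 0·12; 3·7 + 7·17 + 7·12; 0·7 + 7·17 + 5·12) = (79, 224, 179)
The requested component of w2 is 79.

79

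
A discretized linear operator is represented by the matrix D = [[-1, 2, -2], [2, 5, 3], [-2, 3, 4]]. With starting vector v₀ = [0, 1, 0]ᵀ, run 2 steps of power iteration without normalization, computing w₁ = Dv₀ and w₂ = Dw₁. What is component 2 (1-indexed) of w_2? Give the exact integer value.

38

w1 = Dv₀ = (2, 5, 3)
w2 = Dw1 = (2, 38, 23)
The requested component of w2 is 38.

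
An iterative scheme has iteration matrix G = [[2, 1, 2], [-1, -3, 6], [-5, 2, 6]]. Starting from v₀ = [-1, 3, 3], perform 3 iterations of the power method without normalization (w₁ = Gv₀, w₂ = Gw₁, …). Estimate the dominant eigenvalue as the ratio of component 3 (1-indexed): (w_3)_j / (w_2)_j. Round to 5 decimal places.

5.14465

w1 = Gv₀ = (2·(-1) + 1·3 + 2·3; (-1)·(-1) + (-3)·3 + 6·3; (-5)·(-1) + 2·3 + 6·3) = (7, 10, 29)
w2 = Gw1 = (2·7 + 1·10 + 2·29; (-1)·7 + (-3)·10 + 6·29; (-5)·7 + 2·10 + 6·29) = (82, 137, 159)
w3 = Gw2 = (619, 461, 818)
Ratio at component: 818 / 159 = 5.14465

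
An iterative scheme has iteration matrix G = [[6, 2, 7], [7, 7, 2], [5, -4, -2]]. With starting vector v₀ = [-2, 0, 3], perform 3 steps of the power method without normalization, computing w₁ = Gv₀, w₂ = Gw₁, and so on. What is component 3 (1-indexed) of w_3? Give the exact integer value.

w1 = Gv₀ = (6·(-2) + 2·0 + 7·3; 7·(-2) + 7·0 + 2·3; 5·(-2) + (-4)·0 + (-2)·3) = (9, -8, -16)
w2 = Gw1 = (6·9 + 2·(-8) + 7·(-16); 7·9 + 7·(-8) + 2·(-16); 5·9 + (-4)·(-8) + (-2)·(-16)) = (-74, -25, 109)
w3 = Gw2 = (269, -475, -488)
The requested component of w3 is -488.

-488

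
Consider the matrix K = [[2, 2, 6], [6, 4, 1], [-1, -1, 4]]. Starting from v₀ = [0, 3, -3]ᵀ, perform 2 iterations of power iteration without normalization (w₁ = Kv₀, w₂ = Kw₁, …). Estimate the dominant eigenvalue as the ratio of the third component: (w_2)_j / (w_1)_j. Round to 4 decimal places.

λ ≈ 3.8000

w1 = Kv₀ = (2·0 + 2·3 + 6·(-3); 6·0 + 4·3 + 1·(-3); (-1)·0 + (-1)·3 + 4·(-3)) = (-12, 9, -15)
w2 = Kw1 = (2·(-12) + 2·9 + 6·(-15); 6·(-12) + 4·9 + 1·(-15); (-1)·(-12) + (-1)·9 + 4·(-15)) = (-96, -51, -57)
Ratio at component: -57 / -15 = 3.8000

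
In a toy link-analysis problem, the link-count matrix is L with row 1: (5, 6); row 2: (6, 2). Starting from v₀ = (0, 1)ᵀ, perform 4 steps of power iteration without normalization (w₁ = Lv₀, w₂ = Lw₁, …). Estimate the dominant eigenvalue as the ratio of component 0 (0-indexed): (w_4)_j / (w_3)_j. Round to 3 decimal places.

9.427

w1 = Lv₀ = (6, 2)
w2 = Lw1 = (42, 40)
w3 = Lw2 = (450, 332)
w4 = Lw3 = (4242, 3364)
Ratio at component: 4242 / 450 = 9.427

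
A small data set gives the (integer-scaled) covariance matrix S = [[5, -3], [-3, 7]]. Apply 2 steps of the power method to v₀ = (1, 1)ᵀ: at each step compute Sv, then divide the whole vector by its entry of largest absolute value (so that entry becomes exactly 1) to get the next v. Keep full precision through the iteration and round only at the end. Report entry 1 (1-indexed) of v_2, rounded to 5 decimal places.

-0.09091

Sv0 = (2.000000, 4.000000); divide by 4.000000 → v1 = (0.500000, 1.000000)
Sv1 = (-0.500000, 5.500000); divide by 5.500000 → v2 = (-0.090909, 1.000000)
Requested entry of v2: -2/22 = -0.09091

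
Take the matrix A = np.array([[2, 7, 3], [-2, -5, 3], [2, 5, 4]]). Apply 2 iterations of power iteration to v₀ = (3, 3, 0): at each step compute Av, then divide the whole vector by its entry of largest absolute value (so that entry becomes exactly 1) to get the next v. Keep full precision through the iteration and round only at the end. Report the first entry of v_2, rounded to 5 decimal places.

-0.26316

Av0 = (27.000000, -21.000000, 21.000000); divide by 27.000000 → v1 = (1.000000, -0.777778, 0.777778)
Av1 = (-1.111111, 4.222222, 1.222222); divide by 4.222222 → v2 = (-0.263158, 1.000000, 0.289474)
Requested entry of v2: -30/114 = -0.26316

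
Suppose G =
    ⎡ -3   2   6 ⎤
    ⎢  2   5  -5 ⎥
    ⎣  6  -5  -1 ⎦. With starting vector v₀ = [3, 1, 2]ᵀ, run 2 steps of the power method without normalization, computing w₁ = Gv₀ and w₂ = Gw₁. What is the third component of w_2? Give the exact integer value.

w1 = Gv₀ = ((-3)·3 + 2·1 + 6·2; 2·3 + 5·1 + (-5)·2; 6·3 + (-5)·1 + (-1)·2) = (5, 1, 11)
w2 = Gw1 = ((-3)·5 + 2·1 + 6·11; 2·5 + 5·1 + (-5)·11; 6·5 + (-5)·1 + (-1)·11) = (53, -40, 14)
The requested component of w2 is 14.

14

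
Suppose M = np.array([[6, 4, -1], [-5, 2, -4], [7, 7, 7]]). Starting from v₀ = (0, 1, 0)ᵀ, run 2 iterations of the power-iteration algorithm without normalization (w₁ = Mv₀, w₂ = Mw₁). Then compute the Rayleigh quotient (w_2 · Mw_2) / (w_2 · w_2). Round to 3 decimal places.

λ ≈ 6.302

w1 = Mv₀ = (4, 2, 7)
w2 = Mw1 = (25, -44, 91)
Mw2 = (-117, -577, 504)
w2·Mw2 = 25·(-117) + (-44)·(-577) + 91·504 = 68327; w2·w2 = 25·25 + (-44)·(-44) + 91·91 = 10842
λ ≈ 68327/10842 = 6.302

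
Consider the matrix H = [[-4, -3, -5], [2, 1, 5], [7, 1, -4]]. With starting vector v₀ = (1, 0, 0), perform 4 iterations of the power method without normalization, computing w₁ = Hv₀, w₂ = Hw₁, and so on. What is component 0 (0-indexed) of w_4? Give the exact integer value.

-609

w1 = Hv₀ = (-4, 2, 7)
w2 = Hw1 = (-25, 29, -54)
w3 = Hw2 = (283, -291, 70)
w4 = Hw3 = (-609, 625, 1410)
The requested component of w4 is -609.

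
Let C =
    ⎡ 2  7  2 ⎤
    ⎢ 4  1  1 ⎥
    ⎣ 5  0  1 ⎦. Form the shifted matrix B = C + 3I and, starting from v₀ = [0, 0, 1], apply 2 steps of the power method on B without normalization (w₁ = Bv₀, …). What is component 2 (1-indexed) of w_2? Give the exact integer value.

16

B = C + 3I has rows (5, 7, 2); (4, 4, 1); (5, 0, 4)
w1 = Bv₀ = (5·0 + 7·0 + 2·1; 4·0 + 4·0 + 1·1; 5·0 + 0·0 + 4·1) = (2, 1, 4)
w2 = Bw1 = (5·2 + 7·1 + 2·4; 4·2 + 4·1 + 1·4; 5·2 + 0·1 + 4·4) = (25, 16, 26)
Requested component of w2: 16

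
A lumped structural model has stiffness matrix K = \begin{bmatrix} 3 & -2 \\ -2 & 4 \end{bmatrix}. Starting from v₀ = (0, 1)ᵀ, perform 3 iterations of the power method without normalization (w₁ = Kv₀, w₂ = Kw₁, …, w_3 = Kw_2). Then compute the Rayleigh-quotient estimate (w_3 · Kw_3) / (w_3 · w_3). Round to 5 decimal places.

w1 = Kv₀ = (3·0 + (-2)·1; (-2)·0 + 4·1) = (-2, 4)
w2 = Kw1 = (3·(-2) + (-2)·4; (-2)·(-2) + 4·4) = (-14, 20)
w3 = Kw2 = (-82, 108)
Kw3 = (-462, 596)
w3·Kw3 = (-82)·(-462) + 108·596 = 102252; w3·w3 = (-82)·(-82) + 108·108 = 18388
λ ≈ 102252/18388 = 5.56080

5.56080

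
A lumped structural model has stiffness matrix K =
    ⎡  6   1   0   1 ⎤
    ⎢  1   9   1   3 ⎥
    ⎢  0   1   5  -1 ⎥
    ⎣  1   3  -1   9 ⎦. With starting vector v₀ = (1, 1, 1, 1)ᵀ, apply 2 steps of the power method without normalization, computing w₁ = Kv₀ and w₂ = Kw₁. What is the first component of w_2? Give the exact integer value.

w1 = Kv₀ = (8, 14, 5, 12)
w2 = Kw1 = (74, 175, 27, 153)
The requested component of w2 is 74.

74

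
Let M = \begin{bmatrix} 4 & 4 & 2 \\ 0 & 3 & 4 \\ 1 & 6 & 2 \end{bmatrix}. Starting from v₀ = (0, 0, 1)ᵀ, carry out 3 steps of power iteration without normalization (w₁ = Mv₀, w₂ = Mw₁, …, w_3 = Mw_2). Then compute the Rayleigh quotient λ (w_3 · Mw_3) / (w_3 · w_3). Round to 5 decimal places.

λ ≈ 8.26937

w1 = Mv₀ = (2, 4, 2)
w2 = Mw1 = (28, 20, 30)
w3 = Mw2 = (252, 180, 208)
Mw3 = (2144, 1372, 1748)
w3·Mw3 = 252·2144 + 180·1372 + 208·1748 = 1150832; w3·w3 = 252·252 + 180·180 + 208·208 = 139168
λ ≈ 1150832/139168 = 8.26937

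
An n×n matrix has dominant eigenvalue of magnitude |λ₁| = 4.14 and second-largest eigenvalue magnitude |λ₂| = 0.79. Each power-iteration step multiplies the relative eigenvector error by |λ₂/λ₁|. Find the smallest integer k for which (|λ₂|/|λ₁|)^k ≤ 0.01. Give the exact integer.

3

|λ₂/λ₁| = 0.79/4.14 = 0.19082
Need k ≥ ln(0.01) / ln(0.19082) = -4.6052 / -1.6564 ≈ 2.780
Smallest integer k satisfying the bound: 3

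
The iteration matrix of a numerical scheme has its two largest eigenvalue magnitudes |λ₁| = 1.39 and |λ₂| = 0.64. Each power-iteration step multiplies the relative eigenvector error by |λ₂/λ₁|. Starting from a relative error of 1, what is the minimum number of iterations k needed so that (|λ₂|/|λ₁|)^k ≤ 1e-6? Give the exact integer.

18

|λ₂/λ₁| = 0.64/1.39 = 0.46043
Need k ≥ ln(1e-6) / ln(0.46043) = -13.8155 / -0.7756 ≈ 17.813
Smallest integer k satisfying the bound: 18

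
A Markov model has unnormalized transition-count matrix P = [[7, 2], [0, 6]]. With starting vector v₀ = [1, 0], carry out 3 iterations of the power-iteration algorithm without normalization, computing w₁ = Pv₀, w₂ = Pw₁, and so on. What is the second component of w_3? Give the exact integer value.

0

w1 = Pv₀ = (7, 0)
w2 = Pw1 = (49, 0)
w3 = Pw2 = (343, 0)
The requested component of w3 is 0.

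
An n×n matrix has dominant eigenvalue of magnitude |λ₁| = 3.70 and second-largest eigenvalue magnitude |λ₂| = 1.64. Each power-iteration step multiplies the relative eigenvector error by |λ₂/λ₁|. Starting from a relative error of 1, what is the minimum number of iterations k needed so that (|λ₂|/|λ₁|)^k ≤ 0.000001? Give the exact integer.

|λ₂/λ₁| = 1.64/3.70 = 0.44324
Need k ≥ ln(0.000001) / ln(0.44324) = -13.8155 / -0.8136 ≈ 16.980
Smallest integer k satisfying the bound: 17

17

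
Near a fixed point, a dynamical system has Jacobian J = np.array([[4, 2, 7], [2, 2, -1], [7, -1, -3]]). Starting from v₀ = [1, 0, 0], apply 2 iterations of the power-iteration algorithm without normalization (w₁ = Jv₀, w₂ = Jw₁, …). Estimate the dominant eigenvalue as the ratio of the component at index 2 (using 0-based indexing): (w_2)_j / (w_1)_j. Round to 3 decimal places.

w1 = Jv₀ = (4·1 + 2·0 + 7·0; 2·1 + 2·0 + (-1)·0; 7·1 + (-1)·0 + (-3)·0) = (4, 2, 7)
w2 = Jw1 = (4·4 + 2·2 + 7·7; 2·4 + 2·2 + (-1)·7; 7·4 + (-1)·2 + (-3)·7) = (69, 5, 5)
Ratio at component: 5 / 7 = 0.714

λ ≈ 0.714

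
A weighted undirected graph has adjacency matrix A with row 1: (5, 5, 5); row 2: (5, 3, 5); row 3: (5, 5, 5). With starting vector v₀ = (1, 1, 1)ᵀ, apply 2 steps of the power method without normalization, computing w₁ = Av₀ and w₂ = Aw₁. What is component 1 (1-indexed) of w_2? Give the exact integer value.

215

w1 = Av₀ = (5·1 + 5·1 + 5·1; 5·1 + 3·1 + 5·1; 5·1 + 5·1 + 5·1) = (15, 13, 15)
w2 = Aw1 = (5·15 + 5·13 + 5·15; 5·15 + 3·13 + 5·15; 5·15 + 5·13 + 5·15) = (215, 189, 215)
The requested component of w2 is 215.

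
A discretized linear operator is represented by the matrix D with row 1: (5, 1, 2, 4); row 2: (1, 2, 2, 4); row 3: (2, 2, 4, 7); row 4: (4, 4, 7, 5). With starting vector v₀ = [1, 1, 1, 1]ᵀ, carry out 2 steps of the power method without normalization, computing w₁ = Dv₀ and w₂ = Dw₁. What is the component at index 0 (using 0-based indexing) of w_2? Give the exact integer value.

w1 = Dv₀ = (12, 9, 15, 20)
w2 = Dw1 = (179, 140, 242, 289)
The requested component of w2 is 179.

179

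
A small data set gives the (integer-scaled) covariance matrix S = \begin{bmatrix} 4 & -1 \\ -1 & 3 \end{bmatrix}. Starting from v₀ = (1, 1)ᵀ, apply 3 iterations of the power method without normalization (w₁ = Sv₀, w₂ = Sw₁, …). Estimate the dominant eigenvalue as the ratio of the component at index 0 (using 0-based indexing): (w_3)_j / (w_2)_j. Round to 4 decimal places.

3.7000

w1 = Sv₀ = (3, 2)
w2 = Sw1 = (10, 3)
w3 = Sw2 = (37, -1)
Ratio at component: 37 / 10 = 3.7000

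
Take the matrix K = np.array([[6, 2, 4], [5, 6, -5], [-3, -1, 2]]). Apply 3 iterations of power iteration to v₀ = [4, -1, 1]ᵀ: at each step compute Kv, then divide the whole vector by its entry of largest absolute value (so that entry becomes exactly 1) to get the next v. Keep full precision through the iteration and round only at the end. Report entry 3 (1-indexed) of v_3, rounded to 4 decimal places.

-0.3295

Kv0 = (26.00000, 9.00000, -9.00000); divide by 26.00000 → v1 = (1.00000, 0.34615, -0.34615)
Kv1 = (5.30769, 8.80769, -4.03846); divide by 8.80769 → v2 = (0.60262, 1.00000, -0.45852)
Kv2 = (3.78166, 11.30568, -3.72489); divide by 11.30568 → v3 = (0.33449, 1.00000, -0.32947)
Requested entry of v3: -853/2589 = -0.3295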